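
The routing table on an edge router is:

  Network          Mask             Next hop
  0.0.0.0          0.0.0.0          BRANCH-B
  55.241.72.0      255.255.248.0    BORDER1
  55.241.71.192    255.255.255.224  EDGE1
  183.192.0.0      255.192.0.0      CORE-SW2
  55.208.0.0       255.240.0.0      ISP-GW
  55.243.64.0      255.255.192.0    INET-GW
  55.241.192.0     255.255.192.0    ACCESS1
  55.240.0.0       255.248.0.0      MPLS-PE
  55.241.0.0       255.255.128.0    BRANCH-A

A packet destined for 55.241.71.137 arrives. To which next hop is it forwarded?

BRANCH-A

Routes whose prefix contains 55.241.71.137:
  0.0.0.0/0 (default, matches everything) -> BRANCH-B
  55.240.0.0/13 (55.240.0.0 - 55.247.255.255) -> MPLS-PE
  55.241.0.0/17 (55.241.0.0 - 55.241.127.255) -> BRANCH-A
More-specific entries that do NOT match:
  55.241.71.192/27 (55.241.71.192 - 55.241.71.223) does not contain 55.241.71.137
  55.241.72.0/21 (55.241.72.0 - 55.241.79.255) does not contain 55.241.71.137
  55.243.64.0/18 (55.243.64.0 - 55.243.127.255) does not contain 55.241.71.137
  55.241.192.0/18 (55.241.192.0 - 55.241.255.255) does not contain 55.241.71.137
Longest matching prefix is /17 -> next hop BRANCH-A.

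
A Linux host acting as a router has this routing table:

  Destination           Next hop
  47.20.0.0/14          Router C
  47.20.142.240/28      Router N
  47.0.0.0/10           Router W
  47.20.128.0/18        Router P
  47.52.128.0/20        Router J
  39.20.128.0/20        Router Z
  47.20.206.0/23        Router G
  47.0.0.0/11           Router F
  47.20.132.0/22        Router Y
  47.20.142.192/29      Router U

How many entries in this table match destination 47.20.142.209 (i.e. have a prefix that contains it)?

4

Prefixes containing 47.20.142.209:
  47.0.0.0/10 (47.0.0.0 - 47.63.255.255)
  47.0.0.0/11 (47.0.0.0 - 47.31.255.255)
  47.20.0.0/14 (47.20.0.0 - 47.23.255.255)
  47.20.128.0/18 (47.20.128.0 - 47.20.191.255)
Total matching entries: 4.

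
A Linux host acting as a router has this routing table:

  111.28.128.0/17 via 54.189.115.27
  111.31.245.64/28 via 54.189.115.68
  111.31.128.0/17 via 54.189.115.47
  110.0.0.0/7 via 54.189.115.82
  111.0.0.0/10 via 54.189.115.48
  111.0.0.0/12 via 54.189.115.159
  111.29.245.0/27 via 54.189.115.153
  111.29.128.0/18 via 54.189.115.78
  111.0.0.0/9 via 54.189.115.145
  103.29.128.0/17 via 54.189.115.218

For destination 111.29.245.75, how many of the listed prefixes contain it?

Prefixes containing 111.29.245.75:
  110.0.0.0/7 (110.0.0.0 - 111.255.255.255)
  111.0.0.0/9 (111.0.0.0 - 111.127.255.255)
  111.0.0.0/10 (111.0.0.0 - 111.63.255.255)
Total matching entries: 3.

3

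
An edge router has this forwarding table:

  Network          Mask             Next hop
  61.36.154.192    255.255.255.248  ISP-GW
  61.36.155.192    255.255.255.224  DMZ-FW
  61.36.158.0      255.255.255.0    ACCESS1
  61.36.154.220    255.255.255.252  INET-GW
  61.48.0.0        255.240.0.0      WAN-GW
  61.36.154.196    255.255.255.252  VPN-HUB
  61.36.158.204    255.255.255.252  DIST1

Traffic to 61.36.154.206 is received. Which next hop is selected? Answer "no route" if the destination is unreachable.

no route

No entry's prefix contains 61.36.154.206; there is no default route.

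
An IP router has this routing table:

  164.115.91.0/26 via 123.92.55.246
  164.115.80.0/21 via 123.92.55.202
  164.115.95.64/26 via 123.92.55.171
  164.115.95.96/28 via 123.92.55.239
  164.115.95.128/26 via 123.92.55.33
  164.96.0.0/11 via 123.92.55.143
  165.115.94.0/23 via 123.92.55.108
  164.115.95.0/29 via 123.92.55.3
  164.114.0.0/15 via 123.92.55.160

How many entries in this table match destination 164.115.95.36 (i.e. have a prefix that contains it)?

Prefixes containing 164.115.95.36:
  164.96.0.0/11 (164.96.0.0 - 164.127.255.255)
  164.114.0.0/15 (164.114.0.0 - 164.115.255.255)
Total matching entries: 2.

2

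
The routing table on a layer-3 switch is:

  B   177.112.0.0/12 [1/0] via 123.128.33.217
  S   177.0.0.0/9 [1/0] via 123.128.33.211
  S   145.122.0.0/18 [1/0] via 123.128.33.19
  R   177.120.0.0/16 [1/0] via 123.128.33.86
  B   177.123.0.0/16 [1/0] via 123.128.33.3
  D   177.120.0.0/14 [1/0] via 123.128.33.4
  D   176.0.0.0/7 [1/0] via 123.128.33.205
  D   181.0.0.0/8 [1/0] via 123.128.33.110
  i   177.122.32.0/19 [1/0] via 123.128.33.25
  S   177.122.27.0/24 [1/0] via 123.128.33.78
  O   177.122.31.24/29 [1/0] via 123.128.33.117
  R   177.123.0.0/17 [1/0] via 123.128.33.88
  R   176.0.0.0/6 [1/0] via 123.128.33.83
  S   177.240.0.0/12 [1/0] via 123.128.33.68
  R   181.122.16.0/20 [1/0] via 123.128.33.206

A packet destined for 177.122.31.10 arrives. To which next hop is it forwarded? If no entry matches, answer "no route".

123.128.33.4

Routes whose prefix contains 177.122.31.10:
  176.0.0.0/6 (176.0.0.0 - 179.255.255.255) -> 123.128.33.83
  176.0.0.0/7 (176.0.0.0 - 177.255.255.255) -> 123.128.33.205
  177.0.0.0/9 (177.0.0.0 - 177.127.255.255) -> 123.128.33.211
  177.112.0.0/12 (177.112.0.0 - 177.127.255.255) -> 123.128.33.217
  177.120.0.0/14 (177.120.0.0 - 177.123.255.255) -> 123.128.33.4
More-specific entries that do NOT match:
  177.122.31.24/29 (177.122.31.24 - 177.122.31.31) does not contain 177.122.31.10
  177.122.27.0/24 (177.122.27.0 - 177.122.27.255) does not contain 177.122.31.10
  181.122.16.0/20 (181.122.16.0 - 181.122.31.255) does not contain 177.122.31.10
  177.122.32.0/19 (177.122.32.0 - 177.122.63.255) does not contain 177.122.31.10
  145.122.0.0/18 (145.122.0.0 - 145.122.63.255) does not contain 177.122.31.10
  177.123.0.0/17 (177.123.0.0 - 177.123.127.255) does not contain 177.122.31.10
  177.120.0.0/16 (177.120.0.0 - 177.120.255.255) does not contain 177.122.31.10
  177.123.0.0/16 (177.123.0.0 - 177.123.255.255) does not contain 177.122.31.10
Longest matching prefix is /14 -> next hop 123.128.33.4.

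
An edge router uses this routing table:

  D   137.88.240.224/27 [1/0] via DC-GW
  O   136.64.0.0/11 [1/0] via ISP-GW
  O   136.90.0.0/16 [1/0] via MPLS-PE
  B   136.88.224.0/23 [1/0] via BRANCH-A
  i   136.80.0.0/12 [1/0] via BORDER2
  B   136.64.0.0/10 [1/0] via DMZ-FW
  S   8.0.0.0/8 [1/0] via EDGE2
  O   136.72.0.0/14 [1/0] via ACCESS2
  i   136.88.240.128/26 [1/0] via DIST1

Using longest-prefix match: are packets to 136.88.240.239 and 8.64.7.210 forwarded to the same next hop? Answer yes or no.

136.88.240.239: longest match 136.80.0.0/12 -> BORDER2
8.64.7.210: longest match 8.0.0.0/8 -> EDGE2

no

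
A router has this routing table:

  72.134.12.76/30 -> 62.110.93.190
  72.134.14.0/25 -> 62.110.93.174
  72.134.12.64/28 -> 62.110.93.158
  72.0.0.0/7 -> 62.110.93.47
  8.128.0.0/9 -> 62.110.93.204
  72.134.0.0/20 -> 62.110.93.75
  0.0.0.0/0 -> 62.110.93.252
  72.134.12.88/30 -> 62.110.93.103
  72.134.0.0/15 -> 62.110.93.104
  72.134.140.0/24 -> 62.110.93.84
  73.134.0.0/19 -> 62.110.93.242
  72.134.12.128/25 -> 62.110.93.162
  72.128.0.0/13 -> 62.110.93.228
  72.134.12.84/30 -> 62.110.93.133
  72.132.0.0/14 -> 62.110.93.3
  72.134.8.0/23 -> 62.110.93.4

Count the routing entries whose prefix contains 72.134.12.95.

6

Prefixes containing 72.134.12.95:
  0.0.0.0/0 (default, matches everything)
  72.0.0.0/7 (72.0.0.0 - 73.255.255.255)
  72.128.0.0/13 (72.128.0.0 - 72.135.255.255)
  72.132.0.0/14 (72.132.0.0 - 72.135.255.255)
  72.134.0.0/15 (72.134.0.0 - 72.135.255.255)
  72.134.0.0/20 (72.134.0.0 - 72.134.15.255)
Total matching entries: 6.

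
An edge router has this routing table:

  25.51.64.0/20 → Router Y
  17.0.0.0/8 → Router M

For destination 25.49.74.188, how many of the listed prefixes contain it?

No listed prefix contains 25.49.74.188.
Total matching entries: 0.

0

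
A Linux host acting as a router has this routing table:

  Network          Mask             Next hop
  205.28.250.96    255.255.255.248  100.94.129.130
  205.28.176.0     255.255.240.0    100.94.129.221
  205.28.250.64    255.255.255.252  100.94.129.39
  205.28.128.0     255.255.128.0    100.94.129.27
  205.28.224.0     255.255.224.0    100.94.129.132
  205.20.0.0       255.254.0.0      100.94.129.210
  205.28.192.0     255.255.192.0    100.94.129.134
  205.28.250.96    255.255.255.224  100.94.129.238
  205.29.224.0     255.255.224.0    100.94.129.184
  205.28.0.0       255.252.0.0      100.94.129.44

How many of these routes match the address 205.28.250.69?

Prefixes containing 205.28.250.69:
  205.28.0.0/14 (205.28.0.0 - 205.31.255.255)
  205.28.128.0/17 (205.28.128.0 - 205.28.255.255)
  205.28.192.0/18 (205.28.192.0 - 205.28.255.255)
  205.28.224.0/19 (205.28.224.0 - 205.28.255.255)
Total matching entries: 4.

4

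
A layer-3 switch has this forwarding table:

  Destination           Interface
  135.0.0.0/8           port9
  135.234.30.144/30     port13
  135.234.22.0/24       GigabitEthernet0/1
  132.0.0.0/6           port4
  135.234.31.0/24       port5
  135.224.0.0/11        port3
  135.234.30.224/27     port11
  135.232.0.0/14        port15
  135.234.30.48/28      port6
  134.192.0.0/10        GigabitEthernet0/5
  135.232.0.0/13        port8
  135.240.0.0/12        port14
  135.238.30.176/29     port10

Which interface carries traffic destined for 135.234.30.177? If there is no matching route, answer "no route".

Routes whose prefix contains 135.234.30.177:
  132.0.0.0/6 (132.0.0.0 - 135.255.255.255) -> port4
  135.0.0.0/8 (135.0.0.0 - 135.255.255.255) -> port9
  135.224.0.0/11 (135.224.0.0 - 135.255.255.255) -> port3
  135.232.0.0/13 (135.232.0.0 - 135.239.255.255) -> port8
  135.232.0.0/14 (135.232.0.0 - 135.235.255.255) -> port15
More-specific entries that do NOT match:
  135.234.30.144/30 (135.234.30.144 - 135.234.30.147) does not contain 135.234.30.177
  135.238.30.176/29 (135.238.30.176 - 135.238.30.183) does not contain 135.234.30.177
  135.234.30.48/28 (135.234.30.48 - 135.234.30.63) does not contain 135.234.30.177
  135.234.30.224/27 (135.234.30.224 - 135.234.30.255) does not contain 135.234.30.177
  135.234.22.0/24 (135.234.22.0 - 135.234.22.255) does not contain 135.234.30.177
  135.234.31.0/24 (135.234.31.0 - 135.234.31.255) does not contain 135.234.30.177
Longest matching prefix is /14 -> interface port15.

port15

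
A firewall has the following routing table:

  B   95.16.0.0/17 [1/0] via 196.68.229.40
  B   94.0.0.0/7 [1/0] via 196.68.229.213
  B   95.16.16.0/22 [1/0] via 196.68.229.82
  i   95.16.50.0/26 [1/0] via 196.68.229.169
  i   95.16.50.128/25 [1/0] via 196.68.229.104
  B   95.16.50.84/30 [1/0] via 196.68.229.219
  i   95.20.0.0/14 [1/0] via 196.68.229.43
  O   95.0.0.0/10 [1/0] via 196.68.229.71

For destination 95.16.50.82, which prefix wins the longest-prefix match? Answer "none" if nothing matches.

Entries matching 95.16.50.82:
  94.0.0.0/7 (94.0.0.0 - 95.255.255.255)
  95.0.0.0/10 (95.0.0.0 - 95.63.255.255)
  95.16.0.0/17 (95.16.0.0 - 95.16.127.255)
Most specific is 95.16.0.0/17.

95.16.0.0/17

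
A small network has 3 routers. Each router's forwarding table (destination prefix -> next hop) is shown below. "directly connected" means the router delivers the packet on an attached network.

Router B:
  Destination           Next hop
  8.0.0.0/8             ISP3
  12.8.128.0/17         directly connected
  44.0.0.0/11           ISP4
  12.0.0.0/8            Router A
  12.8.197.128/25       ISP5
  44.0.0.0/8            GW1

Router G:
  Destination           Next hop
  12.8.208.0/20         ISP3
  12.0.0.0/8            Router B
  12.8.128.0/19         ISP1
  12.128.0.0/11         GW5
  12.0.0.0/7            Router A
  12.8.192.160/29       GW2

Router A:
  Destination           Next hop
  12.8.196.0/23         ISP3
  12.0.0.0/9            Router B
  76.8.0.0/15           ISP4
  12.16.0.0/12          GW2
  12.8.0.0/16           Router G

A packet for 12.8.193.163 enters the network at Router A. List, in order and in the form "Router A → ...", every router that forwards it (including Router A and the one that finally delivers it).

At Router A: longest match for 12.8.193.163 is 12.8.0.0/16 -> Router G
At Router G: longest match for 12.8.193.163 is 12.0.0.0/8 -> Router B
At Router B: longest match for 12.8.193.163 is 12.8.128.0/17 -> directly connected

Router A → Router G → Router B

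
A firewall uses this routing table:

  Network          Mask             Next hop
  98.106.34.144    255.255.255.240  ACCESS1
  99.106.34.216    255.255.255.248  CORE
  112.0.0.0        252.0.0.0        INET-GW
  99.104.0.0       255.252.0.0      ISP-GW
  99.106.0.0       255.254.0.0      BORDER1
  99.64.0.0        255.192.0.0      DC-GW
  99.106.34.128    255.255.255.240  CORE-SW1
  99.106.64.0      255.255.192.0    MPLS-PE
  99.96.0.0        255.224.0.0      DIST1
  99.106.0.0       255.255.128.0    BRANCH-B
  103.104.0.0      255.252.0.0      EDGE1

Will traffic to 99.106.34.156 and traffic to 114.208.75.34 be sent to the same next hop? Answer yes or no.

99.106.34.156: longest match 99.106.0.0/17 -> BRANCH-B
114.208.75.34: longest match 112.0.0.0/6 -> INET-GW

no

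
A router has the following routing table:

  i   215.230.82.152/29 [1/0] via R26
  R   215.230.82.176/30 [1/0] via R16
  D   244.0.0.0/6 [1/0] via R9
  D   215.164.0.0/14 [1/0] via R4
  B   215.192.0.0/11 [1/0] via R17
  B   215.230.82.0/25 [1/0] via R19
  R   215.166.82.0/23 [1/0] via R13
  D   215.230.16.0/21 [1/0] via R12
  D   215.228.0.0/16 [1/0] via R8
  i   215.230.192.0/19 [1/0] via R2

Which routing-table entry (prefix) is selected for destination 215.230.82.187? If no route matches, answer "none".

none

215.230.82.187 is outside every listed prefix and there is no default route.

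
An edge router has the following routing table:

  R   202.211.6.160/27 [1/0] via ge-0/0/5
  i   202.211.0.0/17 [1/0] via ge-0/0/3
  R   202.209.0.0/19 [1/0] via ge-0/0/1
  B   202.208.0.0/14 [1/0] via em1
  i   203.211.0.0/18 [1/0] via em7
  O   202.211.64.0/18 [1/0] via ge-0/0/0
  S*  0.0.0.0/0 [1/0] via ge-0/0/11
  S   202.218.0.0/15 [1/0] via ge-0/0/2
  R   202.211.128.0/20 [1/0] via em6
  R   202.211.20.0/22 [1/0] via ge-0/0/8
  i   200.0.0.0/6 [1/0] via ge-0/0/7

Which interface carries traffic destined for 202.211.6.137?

ge-0/0/3

Routes whose prefix contains 202.211.6.137:
  0.0.0.0/0 (default, matches everything) -> ge-0/0/11
  200.0.0.0/6 (200.0.0.0 - 203.255.255.255) -> ge-0/0/7
  202.208.0.0/14 (202.208.0.0 - 202.211.255.255) -> em1
  202.211.0.0/17 (202.211.0.0 - 202.211.127.255) -> ge-0/0/3
More-specific entries that do NOT match:
  202.211.6.160/27 (202.211.6.160 - 202.211.6.191) does not contain 202.211.6.137
  202.211.20.0/22 (202.211.20.0 - 202.211.23.255) does not contain 202.211.6.137
  202.211.128.0/20 (202.211.128.0 - 202.211.143.255) does not contain 202.211.6.137
  202.209.0.0/19 (202.209.0.0 - 202.209.31.255) does not contain 202.211.6.137
  203.211.0.0/18 (203.211.0.0 - 203.211.63.255) does not contain 202.211.6.137
  202.211.64.0/18 (202.211.64.0 - 202.211.127.255) does not contain 202.211.6.137
Longest matching prefix is /17 -> interface ge-0/0/3.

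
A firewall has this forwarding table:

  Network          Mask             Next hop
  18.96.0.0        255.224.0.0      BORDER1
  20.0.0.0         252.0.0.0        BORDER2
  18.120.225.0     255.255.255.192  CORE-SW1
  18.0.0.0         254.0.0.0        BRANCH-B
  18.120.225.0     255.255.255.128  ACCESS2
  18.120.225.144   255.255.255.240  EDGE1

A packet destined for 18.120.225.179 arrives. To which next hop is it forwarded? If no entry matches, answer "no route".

Routes whose prefix contains 18.120.225.179:
  18.0.0.0/7 (18.0.0.0 - 19.255.255.255) -> BRANCH-B
  18.96.0.0/11 (18.96.0.0 - 18.127.255.255) -> BORDER1
More-specific entries that do NOT match:
  18.120.225.144/28 (18.120.225.144 - 18.120.225.159) does not contain 18.120.225.179
  18.120.225.0/26 (18.120.225.0 - 18.120.225.63) does not contain 18.120.225.179
  18.120.225.0/25 (18.120.225.0 - 18.120.225.127) does not contain 18.120.225.179
Longest matching prefix is /11 -> next hop BORDER1.

BORDER1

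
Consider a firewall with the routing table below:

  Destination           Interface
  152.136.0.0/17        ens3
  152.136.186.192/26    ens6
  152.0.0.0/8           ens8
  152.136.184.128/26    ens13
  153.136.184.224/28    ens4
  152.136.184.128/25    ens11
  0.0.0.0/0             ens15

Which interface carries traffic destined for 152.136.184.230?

ens11

Routes whose prefix contains 152.136.184.230:
  0.0.0.0/0 (default, matches everything) -> ens15
  152.0.0.0/8 (152.0.0.0 - 152.255.255.255) -> ens8
  152.136.184.128/25 (152.136.184.128 - 152.136.184.255) -> ens11
More-specific entries that do NOT match:
  153.136.184.224/28 (153.136.184.224 - 153.136.184.239) does not contain 152.136.184.230
  152.136.186.192/26 (152.136.186.192 - 152.136.186.255) does not contain 152.136.184.230
  152.136.184.128/26 (152.136.184.128 - 152.136.184.191) does not contain 152.136.184.230
Longest matching prefix is /25 -> interface ens11.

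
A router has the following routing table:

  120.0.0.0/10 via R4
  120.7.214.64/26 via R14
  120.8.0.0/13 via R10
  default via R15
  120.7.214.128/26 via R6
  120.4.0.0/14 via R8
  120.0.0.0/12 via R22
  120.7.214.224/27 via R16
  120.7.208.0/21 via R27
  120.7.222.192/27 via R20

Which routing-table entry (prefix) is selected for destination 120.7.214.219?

Entries matching 120.7.214.219:
  0.0.0.0/0 (default, matches everything)
  120.0.0.0/10 (120.0.0.0 - 120.63.255.255)
  120.0.0.0/12 (120.0.0.0 - 120.15.255.255)
  120.4.0.0/14 (120.4.0.0 - 120.7.255.255)
  120.7.208.0/21 (120.7.208.0 - 120.7.215.255)
Most specific is 120.7.208.0/21.

120.7.208.0/21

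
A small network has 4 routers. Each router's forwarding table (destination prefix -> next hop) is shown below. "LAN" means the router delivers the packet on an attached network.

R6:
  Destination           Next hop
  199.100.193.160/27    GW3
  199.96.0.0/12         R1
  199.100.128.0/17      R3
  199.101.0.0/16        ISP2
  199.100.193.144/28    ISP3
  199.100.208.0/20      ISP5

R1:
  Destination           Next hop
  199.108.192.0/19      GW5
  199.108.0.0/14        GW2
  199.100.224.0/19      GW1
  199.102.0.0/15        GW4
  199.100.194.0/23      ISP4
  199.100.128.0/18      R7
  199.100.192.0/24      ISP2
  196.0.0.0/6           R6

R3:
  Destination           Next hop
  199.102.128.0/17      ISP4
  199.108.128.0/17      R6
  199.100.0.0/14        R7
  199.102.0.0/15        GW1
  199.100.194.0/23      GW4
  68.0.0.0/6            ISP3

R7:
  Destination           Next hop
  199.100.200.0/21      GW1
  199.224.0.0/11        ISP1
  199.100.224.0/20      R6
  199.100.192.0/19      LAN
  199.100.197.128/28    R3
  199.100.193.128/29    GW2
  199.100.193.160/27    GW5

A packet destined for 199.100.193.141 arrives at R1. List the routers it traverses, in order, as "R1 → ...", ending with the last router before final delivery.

R1 → R6 → R3 → R7

At R1: longest match for 199.100.193.141 is 196.0.0.0/6 -> R6
At R6: longest match for 199.100.193.141 is 199.100.128.0/17 -> R3
At R3: longest match for 199.100.193.141 is 199.100.0.0/14 -> R7
At R7: longest match for 199.100.193.141 is 199.100.192.0/19 -> LAN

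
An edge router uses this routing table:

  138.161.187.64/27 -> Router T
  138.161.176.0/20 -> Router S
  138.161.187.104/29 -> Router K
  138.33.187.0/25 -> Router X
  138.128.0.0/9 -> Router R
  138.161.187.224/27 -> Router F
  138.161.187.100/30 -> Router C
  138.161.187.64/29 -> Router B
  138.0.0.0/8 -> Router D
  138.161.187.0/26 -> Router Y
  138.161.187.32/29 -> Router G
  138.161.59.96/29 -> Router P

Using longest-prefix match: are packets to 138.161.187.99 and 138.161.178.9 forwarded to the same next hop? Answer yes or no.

138.161.187.99: longest match 138.161.176.0/20 -> Router S
138.161.178.9: longest match 138.161.176.0/20 -> Router S

yes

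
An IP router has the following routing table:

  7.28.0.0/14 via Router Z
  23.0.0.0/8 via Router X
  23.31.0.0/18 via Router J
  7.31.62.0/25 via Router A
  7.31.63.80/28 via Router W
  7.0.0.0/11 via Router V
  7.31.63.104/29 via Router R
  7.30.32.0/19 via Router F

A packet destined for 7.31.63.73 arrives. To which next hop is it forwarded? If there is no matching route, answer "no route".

Routes whose prefix contains 7.31.63.73:
  7.0.0.0/11 (7.0.0.0 - 7.31.255.255) -> Router V
  7.28.0.0/14 (7.28.0.0 - 7.31.255.255) -> Router Z
More-specific entries that do NOT match:
  7.31.63.104/29 (7.31.63.104 - 7.31.63.111) does not contain 7.31.63.73
  7.31.63.80/28 (7.31.63.80 - 7.31.63.95) does not contain 7.31.63.73
  7.31.62.0/25 (7.31.62.0 - 7.31.62.127) does not contain 7.31.63.73
  7.30.32.0/19 (7.30.32.0 - 7.30.63.255) does not contain 7.31.63.73
  23.31.0.0/18 (23.31.0.0 - 23.31.63.255) does not contain 7.31.63.73
Longest matching prefix is /14 -> next hop Router Z.

Router Z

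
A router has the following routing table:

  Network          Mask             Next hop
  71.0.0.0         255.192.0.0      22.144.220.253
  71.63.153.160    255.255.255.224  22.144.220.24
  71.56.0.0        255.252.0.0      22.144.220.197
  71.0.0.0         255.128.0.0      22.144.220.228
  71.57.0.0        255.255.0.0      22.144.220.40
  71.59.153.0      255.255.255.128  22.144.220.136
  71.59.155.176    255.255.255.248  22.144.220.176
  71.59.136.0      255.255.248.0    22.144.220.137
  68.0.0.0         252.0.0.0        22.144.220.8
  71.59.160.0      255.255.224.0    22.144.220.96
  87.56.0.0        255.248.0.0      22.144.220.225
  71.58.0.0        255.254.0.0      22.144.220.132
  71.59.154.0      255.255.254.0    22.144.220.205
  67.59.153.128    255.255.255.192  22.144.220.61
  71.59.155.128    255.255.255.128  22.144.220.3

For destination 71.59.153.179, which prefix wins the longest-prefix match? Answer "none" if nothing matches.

71.58.0.0/15

Entries matching 71.59.153.179:
  68.0.0.0/6 (68.0.0.0 - 71.255.255.255)
  71.0.0.0/9 (71.0.0.0 - 71.127.255.255)
  71.0.0.0/10 (71.0.0.0 - 71.63.255.255)
  71.56.0.0/14 (71.56.0.0 - 71.59.255.255)
  71.58.0.0/15 (71.58.0.0 - 71.59.255.255)
Most specific is 71.58.0.0/15.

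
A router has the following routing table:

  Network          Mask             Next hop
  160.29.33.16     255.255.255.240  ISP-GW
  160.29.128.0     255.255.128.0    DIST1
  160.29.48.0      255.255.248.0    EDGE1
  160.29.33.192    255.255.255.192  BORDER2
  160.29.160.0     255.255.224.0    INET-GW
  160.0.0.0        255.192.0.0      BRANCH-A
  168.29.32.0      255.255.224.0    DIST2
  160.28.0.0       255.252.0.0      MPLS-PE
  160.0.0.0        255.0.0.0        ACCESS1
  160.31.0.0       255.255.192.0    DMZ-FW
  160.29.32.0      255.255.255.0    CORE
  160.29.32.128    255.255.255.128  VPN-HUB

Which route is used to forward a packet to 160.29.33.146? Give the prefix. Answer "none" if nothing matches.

Entries matching 160.29.33.146:
  160.0.0.0/8 (160.0.0.0 - 160.255.255.255)
  160.0.0.0/10 (160.0.0.0 - 160.63.255.255)
  160.28.0.0/14 (160.28.0.0 - 160.31.255.255)
Most specific is 160.28.0.0/14.

160.28.0.0/14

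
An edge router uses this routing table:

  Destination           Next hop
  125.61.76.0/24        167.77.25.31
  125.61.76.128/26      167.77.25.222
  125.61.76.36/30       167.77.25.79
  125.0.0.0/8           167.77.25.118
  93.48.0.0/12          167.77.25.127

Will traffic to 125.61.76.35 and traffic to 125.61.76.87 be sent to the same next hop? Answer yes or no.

125.61.76.35: longest match 125.61.76.0/24 -> 167.77.25.31
125.61.76.87: longest match 125.61.76.0/24 -> 167.77.25.31

yes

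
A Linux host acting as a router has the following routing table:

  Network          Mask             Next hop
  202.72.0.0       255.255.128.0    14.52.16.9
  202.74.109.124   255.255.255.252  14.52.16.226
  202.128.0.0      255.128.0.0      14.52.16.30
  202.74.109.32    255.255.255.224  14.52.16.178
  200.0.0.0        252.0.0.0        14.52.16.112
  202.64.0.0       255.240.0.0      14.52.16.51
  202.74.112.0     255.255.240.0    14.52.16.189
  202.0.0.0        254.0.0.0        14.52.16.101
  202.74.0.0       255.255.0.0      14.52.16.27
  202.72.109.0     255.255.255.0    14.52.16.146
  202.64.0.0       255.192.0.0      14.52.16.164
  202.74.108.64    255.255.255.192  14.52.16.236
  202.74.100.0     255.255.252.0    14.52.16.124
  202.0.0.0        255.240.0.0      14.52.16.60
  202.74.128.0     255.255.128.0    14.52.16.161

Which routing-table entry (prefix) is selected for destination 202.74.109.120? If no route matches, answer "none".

202.74.0.0/16

Entries matching 202.74.109.120:
  200.0.0.0/6 (200.0.0.0 - 203.255.255.255)
  202.0.0.0/7 (202.0.0.0 - 203.255.255.255)
  202.64.0.0/10 (202.64.0.0 - 202.127.255.255)
  202.64.0.0/12 (202.64.0.0 - 202.79.255.255)
  202.74.0.0/16 (202.74.0.0 - 202.74.255.255)
Most specific is 202.74.0.0/16.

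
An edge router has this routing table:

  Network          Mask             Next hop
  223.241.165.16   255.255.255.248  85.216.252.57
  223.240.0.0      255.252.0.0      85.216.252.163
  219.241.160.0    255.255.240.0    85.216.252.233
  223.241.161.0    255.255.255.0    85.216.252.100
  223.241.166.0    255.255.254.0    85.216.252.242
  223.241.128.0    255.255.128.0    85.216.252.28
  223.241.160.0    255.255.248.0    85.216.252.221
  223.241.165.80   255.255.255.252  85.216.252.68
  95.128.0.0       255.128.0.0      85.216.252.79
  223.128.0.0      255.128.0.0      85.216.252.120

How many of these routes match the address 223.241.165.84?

Prefixes containing 223.241.165.84:
  223.128.0.0/9 (223.128.0.0 - 223.255.255.255)
  223.240.0.0/14 (223.240.0.0 - 223.243.255.255)
  223.241.128.0/17 (223.241.128.0 - 223.241.255.255)
  223.241.160.0/21 (223.241.160.0 - 223.241.167.255)
Total matching entries: 4.

4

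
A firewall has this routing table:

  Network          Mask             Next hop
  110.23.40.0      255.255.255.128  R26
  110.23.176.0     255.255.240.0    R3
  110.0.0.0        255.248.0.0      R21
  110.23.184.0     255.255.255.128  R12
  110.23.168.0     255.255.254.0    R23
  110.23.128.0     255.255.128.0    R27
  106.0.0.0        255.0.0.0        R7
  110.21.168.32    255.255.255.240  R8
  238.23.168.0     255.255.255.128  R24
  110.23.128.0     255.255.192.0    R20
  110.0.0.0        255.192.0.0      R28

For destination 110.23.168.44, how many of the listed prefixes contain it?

Prefixes containing 110.23.168.44:
  110.0.0.0/10 (110.0.0.0 - 110.63.255.255)
  110.23.128.0/17 (110.23.128.0 - 110.23.255.255)
  110.23.128.0/18 (110.23.128.0 - 110.23.191.255)
  110.23.168.0/23 (110.23.168.0 - 110.23.169.255)
Total matching entries: 4.

4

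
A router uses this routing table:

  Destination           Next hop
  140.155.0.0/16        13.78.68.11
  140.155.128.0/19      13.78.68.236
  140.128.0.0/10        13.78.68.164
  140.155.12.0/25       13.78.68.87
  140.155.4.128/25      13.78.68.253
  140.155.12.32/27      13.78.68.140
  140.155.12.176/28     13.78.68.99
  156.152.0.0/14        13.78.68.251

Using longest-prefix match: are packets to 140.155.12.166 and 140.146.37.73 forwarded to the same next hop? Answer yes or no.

140.155.12.166: longest match 140.155.0.0/16 -> 13.78.68.11
140.146.37.73: longest match 140.128.0.0/10 -> 13.78.68.164

no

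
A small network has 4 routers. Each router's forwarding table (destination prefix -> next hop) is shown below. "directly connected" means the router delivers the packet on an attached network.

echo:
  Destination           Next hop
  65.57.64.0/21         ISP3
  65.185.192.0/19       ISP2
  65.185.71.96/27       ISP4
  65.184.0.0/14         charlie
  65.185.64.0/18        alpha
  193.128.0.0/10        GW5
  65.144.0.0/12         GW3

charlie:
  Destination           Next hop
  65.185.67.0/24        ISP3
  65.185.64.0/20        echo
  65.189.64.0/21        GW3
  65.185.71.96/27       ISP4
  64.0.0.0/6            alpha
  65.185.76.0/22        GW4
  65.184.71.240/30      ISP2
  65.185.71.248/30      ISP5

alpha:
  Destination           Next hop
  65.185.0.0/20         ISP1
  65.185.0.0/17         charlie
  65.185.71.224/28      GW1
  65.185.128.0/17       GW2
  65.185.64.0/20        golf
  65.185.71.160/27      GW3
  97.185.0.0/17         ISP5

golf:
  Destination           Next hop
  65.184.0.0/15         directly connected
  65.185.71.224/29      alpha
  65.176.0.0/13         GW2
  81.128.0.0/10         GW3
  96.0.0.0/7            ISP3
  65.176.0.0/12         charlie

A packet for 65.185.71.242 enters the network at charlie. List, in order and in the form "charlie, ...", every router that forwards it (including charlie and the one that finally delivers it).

At charlie: longest match for 65.185.71.242 is 65.185.64.0/20 -> echo
At echo: longest match for 65.185.71.242 is 65.185.64.0/18 -> alpha
At alpha: longest match for 65.185.71.242 is 65.185.64.0/20 -> golf
At golf: longest match for 65.185.71.242 is 65.184.0.0/15 -> directly connected

charlie, echo, alpha, golf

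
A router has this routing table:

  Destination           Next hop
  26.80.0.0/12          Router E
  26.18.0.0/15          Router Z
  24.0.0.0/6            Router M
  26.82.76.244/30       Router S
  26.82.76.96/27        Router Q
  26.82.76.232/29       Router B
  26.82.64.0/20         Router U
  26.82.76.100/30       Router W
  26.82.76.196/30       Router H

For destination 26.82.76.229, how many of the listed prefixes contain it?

Prefixes containing 26.82.76.229:
  24.0.0.0/6 (24.0.0.0 - 27.255.255.255)
  26.80.0.0/12 (26.80.0.0 - 26.95.255.255)
  26.82.64.0/20 (26.82.64.0 - 26.82.79.255)
Total matching entries: 3.

3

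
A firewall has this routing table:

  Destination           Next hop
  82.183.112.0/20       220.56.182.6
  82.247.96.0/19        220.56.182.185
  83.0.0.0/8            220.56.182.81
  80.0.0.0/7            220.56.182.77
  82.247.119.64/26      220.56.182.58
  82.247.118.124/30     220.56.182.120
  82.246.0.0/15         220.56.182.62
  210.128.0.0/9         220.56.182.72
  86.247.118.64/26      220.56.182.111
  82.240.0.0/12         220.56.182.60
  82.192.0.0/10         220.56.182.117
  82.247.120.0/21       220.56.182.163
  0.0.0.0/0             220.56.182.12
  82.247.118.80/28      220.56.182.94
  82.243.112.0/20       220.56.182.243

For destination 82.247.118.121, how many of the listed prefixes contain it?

Prefixes containing 82.247.118.121:
  0.0.0.0/0 (default, matches everything)
  82.192.0.0/10 (82.192.0.0 - 82.255.255.255)
  82.240.0.0/12 (82.240.0.0 - 82.255.255.255)
  82.246.0.0/15 (82.246.0.0 - 82.247.255.255)
  82.247.96.0/19 (82.247.96.0 - 82.247.127.255)
Total matching entries: 5.

5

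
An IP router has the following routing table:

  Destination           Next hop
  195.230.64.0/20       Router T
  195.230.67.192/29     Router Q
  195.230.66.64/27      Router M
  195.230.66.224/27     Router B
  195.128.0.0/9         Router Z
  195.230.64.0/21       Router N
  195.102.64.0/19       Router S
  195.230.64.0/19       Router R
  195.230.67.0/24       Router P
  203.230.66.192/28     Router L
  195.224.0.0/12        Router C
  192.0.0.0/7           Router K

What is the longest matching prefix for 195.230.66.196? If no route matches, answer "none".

195.230.64.0/21

Entries matching 195.230.66.196:
  195.128.0.0/9 (195.128.0.0 - 195.255.255.255)
  195.224.0.0/12 (195.224.0.0 - 195.239.255.255)
  195.230.64.0/19 (195.230.64.0 - 195.230.95.255)
  195.230.64.0/20 (195.230.64.0 - 195.230.79.255)
  195.230.64.0/21 (195.230.64.0 - 195.230.71.255)
Most specific is 195.230.64.0/21.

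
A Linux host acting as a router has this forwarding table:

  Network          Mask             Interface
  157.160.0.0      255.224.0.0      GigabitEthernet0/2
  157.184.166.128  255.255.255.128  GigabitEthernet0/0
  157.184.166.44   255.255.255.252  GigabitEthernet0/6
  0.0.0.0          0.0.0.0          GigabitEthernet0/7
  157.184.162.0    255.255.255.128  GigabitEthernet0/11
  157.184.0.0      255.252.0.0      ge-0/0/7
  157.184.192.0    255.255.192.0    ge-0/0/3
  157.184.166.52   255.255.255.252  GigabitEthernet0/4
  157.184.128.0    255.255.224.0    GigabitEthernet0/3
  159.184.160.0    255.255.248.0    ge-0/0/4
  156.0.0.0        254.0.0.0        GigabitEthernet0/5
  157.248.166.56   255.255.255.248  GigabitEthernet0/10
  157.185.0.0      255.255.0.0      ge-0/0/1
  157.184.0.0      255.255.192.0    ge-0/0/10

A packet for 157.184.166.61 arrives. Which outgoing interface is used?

ge-0/0/7

Routes whose prefix contains 157.184.166.61:
  0.0.0.0/0 (default, matches everything) -> GigabitEthernet0/7
  156.0.0.0/7 (156.0.0.0 - 157.255.255.255) -> GigabitEthernet0/5
  157.160.0.0/11 (157.160.0.0 - 157.191.255.255) -> GigabitEthernet0/2
  157.184.0.0/14 (157.184.0.0 - 157.187.255.255) -> ge-0/0/7
More-specific entries that do NOT match:
  157.184.166.44/30 (157.184.166.44 - 157.184.166.47) does not contain 157.184.166.61
  157.184.166.52/30 (157.184.166.52 - 157.184.166.55) does not contain 157.184.166.61
  157.248.166.56/29 (157.248.166.56 - 157.248.166.63) does not contain 157.184.166.61
  157.184.166.128/25 (157.184.166.128 - 157.184.166.255) does not contain 157.184.166.61
  157.184.162.0/25 (157.184.162.0 - 157.184.162.127) does not contain 157.184.166.61
  159.184.160.0/21 (159.184.160.0 - 159.184.167.255) does not contain 157.184.166.61
  157.184.128.0/19 (157.184.128.0 - 157.184.159.255) does not contain 157.184.166.61
  157.184.192.0/18 (157.184.192.0 - 157.184.255.255) does not contain 157.184.166.61
  157.184.0.0/18 (157.184.0.0 - 157.184.63.255) does not contain 157.184.166.61
  157.185.0.0/16 (157.185.0.0 - 157.185.255.255) does not contain 157.184.166.61
Longest matching prefix is /14 -> interface ge-0/0/7.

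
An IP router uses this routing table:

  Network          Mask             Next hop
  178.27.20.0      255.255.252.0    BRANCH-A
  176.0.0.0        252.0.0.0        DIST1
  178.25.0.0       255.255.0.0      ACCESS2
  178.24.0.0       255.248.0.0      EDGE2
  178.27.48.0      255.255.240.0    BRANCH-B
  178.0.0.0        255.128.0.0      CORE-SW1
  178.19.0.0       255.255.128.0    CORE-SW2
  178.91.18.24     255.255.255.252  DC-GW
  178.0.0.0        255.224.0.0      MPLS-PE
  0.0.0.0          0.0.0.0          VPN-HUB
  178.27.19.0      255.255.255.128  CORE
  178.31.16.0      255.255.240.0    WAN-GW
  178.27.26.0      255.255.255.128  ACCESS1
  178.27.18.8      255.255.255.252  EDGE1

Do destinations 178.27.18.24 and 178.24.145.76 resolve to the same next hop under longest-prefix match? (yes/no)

yes

178.27.18.24: longest match 178.24.0.0/13 -> EDGE2
178.24.145.76: longest match 178.24.0.0/13 -> EDGE2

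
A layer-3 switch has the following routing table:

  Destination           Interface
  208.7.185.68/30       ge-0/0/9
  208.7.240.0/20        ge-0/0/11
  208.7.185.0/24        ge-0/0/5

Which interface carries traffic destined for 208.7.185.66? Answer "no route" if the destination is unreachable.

Routes whose prefix contains 208.7.185.66:
  208.7.185.0/24 (208.7.185.0 - 208.7.185.255) -> ge-0/0/5
More-specific entries that do NOT match:
  208.7.185.68/30 (208.7.185.68 - 208.7.185.71) does not contain 208.7.185.66
Longest matching prefix is /24 -> interface ge-0/0/5.

ge-0/0/5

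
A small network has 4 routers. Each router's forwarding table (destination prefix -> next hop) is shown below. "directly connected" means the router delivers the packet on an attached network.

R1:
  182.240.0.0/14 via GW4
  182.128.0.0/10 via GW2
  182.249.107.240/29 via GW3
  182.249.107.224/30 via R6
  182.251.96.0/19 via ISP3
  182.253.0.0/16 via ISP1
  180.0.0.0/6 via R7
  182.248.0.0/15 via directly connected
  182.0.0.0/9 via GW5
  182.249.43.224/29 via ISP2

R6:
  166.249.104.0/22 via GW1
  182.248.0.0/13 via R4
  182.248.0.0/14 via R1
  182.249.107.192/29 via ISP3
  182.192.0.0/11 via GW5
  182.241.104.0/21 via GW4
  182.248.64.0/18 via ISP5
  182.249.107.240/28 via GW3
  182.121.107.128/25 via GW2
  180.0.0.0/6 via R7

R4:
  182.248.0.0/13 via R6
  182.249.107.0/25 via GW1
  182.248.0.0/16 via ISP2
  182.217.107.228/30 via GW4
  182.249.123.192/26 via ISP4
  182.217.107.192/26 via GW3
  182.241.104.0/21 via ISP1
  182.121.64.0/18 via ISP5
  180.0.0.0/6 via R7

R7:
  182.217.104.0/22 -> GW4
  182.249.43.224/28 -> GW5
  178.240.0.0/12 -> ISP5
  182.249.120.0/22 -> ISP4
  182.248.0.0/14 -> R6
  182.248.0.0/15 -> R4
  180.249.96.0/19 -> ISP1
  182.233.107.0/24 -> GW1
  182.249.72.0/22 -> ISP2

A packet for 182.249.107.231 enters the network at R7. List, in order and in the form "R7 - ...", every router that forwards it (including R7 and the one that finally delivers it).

At R7: longest match for 182.249.107.231 is 182.248.0.0/15 -> R4
At R4: longest match for 182.249.107.231 is 182.248.0.0/13 -> R6
At R6: longest match for 182.249.107.231 is 182.248.0.0/14 -> R1
At R1: longest match for 182.249.107.231 is 182.248.0.0/15 -> directly connected

R7 - R4 - R6 - R1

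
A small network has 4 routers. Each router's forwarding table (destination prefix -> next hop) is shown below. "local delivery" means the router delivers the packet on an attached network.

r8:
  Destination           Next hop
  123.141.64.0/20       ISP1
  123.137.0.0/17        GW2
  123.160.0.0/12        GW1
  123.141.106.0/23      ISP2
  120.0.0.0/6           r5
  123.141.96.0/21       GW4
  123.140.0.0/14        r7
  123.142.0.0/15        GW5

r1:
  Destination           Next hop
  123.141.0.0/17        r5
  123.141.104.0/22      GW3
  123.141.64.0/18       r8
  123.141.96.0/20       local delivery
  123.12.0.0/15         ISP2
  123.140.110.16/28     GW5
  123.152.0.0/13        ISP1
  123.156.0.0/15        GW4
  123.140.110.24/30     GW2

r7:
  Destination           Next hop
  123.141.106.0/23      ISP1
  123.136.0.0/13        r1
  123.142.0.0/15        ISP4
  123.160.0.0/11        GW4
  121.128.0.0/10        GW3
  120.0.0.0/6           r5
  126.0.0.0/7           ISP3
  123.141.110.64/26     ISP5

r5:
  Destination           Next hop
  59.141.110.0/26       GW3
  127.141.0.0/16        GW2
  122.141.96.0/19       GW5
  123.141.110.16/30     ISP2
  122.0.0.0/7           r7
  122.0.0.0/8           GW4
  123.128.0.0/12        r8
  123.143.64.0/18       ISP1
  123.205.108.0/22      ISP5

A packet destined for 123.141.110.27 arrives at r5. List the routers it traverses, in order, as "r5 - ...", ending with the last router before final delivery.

r5 - r8 - r7 - r1

At r5: longest match for 123.141.110.27 is 123.128.0.0/12 -> r8
At r8: longest match for 123.141.110.27 is 123.140.0.0/14 -> r7
At r7: longest match for 123.141.110.27 is 123.136.0.0/13 -> r1
At r1: longest match for 123.141.110.27 is 123.141.96.0/20 -> local delivery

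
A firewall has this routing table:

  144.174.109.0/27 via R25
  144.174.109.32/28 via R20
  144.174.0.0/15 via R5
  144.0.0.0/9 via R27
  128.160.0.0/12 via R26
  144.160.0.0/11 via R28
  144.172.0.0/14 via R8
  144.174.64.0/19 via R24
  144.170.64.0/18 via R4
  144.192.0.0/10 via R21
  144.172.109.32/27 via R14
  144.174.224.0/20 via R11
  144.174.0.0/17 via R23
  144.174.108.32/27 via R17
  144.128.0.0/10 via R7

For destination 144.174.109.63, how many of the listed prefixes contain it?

Prefixes containing 144.174.109.63:
  144.128.0.0/10 (144.128.0.0 - 144.191.255.255)
  144.160.0.0/11 (144.160.0.0 - 144.191.255.255)
  144.172.0.0/14 (144.172.0.0 - 144.175.255.255)
  144.174.0.0/15 (144.174.0.0 - 144.175.255.255)
  144.174.0.0/17 (144.174.0.0 - 144.174.127.255)
Total matching entries: 5.

5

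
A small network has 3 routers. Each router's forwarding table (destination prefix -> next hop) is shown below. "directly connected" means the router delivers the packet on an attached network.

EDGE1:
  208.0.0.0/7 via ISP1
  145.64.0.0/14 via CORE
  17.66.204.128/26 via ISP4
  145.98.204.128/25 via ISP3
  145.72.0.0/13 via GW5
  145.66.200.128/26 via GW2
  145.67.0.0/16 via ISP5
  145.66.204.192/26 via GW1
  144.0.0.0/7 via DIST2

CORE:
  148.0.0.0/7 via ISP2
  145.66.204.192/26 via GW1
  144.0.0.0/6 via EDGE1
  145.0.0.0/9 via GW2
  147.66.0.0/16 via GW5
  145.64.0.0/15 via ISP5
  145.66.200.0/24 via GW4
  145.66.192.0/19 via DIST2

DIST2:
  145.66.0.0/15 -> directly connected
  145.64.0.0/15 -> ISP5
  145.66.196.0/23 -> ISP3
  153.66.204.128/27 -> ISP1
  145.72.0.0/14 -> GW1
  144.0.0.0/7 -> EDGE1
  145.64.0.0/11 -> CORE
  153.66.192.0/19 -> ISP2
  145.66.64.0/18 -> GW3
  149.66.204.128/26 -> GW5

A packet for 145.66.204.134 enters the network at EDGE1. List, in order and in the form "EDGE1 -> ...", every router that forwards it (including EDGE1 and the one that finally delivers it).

At EDGE1: longest match for 145.66.204.134 is 145.64.0.0/14 -> CORE
At CORE: longest match for 145.66.204.134 is 145.66.192.0/19 -> DIST2
At DIST2: longest match for 145.66.204.134 is 145.66.0.0/15 -> directly connected

EDGE1 -> CORE -> DIST2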